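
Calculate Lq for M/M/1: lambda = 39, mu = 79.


rho = 39/79; Lq = rho^2/(1-rho) = 0.48

0.48


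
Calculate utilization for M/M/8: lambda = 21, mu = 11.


rho = lambda/(c*mu) = 21/(8*11) = 0.2386

0.2386


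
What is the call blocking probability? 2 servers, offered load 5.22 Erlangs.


B(N,A) = (A^N/N!) / sum(A^k/k!, k=0..N) with N=2, A=5.22 = 0.6866

0.6866


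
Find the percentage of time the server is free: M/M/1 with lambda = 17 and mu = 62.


Idle fraction = (1 - rho) * 100 = (1 - 17/62) * 100 = 72.6%

72.6%


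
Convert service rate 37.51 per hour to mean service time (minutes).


Mean service time = 60/mu = 60/37.51 = 1.6 minutes

1.6 minutes


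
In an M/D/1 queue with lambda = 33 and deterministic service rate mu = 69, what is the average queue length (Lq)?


M/D/1: Lq = rho^2 / (2*(1-rho)) where rho = 33/69; Lq = 0.22

0.22


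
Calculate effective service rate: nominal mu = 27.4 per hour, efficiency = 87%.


Effective rate = mu * efficiency = 27.4 * 0.87 = 23.84 per hour

23.84 per hour


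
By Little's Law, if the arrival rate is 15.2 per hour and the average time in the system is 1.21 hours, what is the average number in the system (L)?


L = lambda * W = 15.2 * 1.21 = 18.39

18.39


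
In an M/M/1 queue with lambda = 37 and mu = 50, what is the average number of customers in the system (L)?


rho = 37/50; L = rho/(1-rho) = 2.85

2.85


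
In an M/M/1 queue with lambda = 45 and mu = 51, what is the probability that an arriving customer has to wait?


P(wait) = rho = lambda/mu = 45/51 = 0.8824

0.8824


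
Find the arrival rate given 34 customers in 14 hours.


lambda = total arrivals / time = 34 / 14 = 2.43 per hour

2.43 per hour


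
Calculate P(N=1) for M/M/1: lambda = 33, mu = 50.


rho = 33/50; P(n) = (1-rho)*rho^n = (1-33/50)*(33/50)^1 = 0.2244

0.2244


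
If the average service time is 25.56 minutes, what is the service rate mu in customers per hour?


mu = 60 / avg_service_time = 60 / 25.56 = 2.35 per hour

2.35 per hour


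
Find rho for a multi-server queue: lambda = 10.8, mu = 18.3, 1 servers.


rho = lambda / (c * mu) = 10.8 / (1 * 18.3) = 0.5902

0.5902


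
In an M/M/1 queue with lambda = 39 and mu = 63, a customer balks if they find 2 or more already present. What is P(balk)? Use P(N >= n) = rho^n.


P(N >= 2) = rho^2 = (39/63)^2 = 0.3832

0.3832


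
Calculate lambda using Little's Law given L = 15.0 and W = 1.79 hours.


lambda = L / W = 15.0 / 1.79 = 8.38 per hour

8.38 per hour


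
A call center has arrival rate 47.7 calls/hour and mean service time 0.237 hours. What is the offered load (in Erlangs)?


Offered load a = lambda * E[S] = 47.7 * 0.237 = 11.3 Erlangs

11.3 Erlangs


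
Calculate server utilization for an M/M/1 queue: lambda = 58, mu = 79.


rho = lambda/mu = 58/79 = 0.7342

0.7342


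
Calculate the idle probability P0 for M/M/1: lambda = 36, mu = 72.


P0 = 1 - rho = 1 - 36/72 = 0.5

0.5


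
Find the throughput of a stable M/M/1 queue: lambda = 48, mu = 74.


For a stable queue (lambda < mu), throughput = lambda = 48 per hour

48 per hour


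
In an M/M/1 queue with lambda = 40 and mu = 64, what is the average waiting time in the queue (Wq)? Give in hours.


rho = 40/64; Wq = rho/(mu - lambda) = 0.026 hours

0.026 hours


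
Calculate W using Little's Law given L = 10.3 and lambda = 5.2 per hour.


W = L / lambda = 10.3 / 5.2 = 1.9808 hours

1.9808 hours


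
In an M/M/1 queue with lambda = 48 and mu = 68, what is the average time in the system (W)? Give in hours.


W = 1/(mu - lambda) = 1/(68 - 48) = 0.05 hours

0.05 hours


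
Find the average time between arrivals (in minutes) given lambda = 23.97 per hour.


Mean interarrival time = 60/lambda = 60/23.97 = 2.5 minutes

2.5 minutes


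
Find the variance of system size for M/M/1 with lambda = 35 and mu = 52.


rho = 35/52; Var(N) = rho/(1-rho)^2 = 6.3

6.3


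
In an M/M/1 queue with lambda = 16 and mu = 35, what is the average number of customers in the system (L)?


rho = 16/35; L = rho/(1-rho) = 0.84

0.84


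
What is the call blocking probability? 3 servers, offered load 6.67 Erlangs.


B(N,A) = (A^N/N!) / sum(A^k/k!, k=0..N) with N=3, A=6.67 = 0.6231

0.6231


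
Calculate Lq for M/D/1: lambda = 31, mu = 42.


M/D/1: Lq = rho^2 / (2*(1-rho)) where rho = 31/42; Lq = 1.04

1.04


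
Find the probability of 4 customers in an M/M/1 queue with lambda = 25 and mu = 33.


rho = 25/33; P(n) = (1-rho)*rho^n = (1-25/33)*(25/33)^4 = 0.0799

0.0799


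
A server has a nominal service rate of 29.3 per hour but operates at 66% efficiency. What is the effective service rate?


Effective rate = mu * efficiency = 29.3 * 0.66 = 19.34 per hour

19.34 per hour


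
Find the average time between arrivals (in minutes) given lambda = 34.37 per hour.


Mean interarrival time = 60/lambda = 60/34.37 = 1.75 minutes

1.75 minutes


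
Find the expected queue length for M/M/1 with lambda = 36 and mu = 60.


rho = 36/60; Lq = rho^2/(1-rho) = 0.9

0.9


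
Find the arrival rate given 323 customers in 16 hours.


lambda = total arrivals / time = 323 / 16 = 20.19 per hour

20.19 per hour


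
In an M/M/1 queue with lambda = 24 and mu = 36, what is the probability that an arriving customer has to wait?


P(wait) = rho = lambda/mu = 24/36 = 0.6667

0.6667


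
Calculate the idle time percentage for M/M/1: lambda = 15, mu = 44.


Idle fraction = (1 - rho) * 100 = (1 - 15/44) * 100 = 65.9%

65.9%


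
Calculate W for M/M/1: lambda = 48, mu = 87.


W = 1/(mu - lambda) = 1/(87 - 48) = 0.0256 hours

0.0256 hours


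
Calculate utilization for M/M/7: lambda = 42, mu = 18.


rho = lambda/(c*mu) = 42/(7*18) = 0.3333

0.3333


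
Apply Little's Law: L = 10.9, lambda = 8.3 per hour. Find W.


W = L / lambda = 10.9 / 8.3 = 1.3133 hours

1.3133 hours


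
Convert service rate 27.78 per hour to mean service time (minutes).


Mean service time = 60/mu = 60/27.78 = 2.16 minutes

2.16 minutes


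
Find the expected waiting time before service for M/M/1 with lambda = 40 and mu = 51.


rho = 40/51; Wq = rho/(mu - lambda) = 0.0713 hours

0.0713 hours


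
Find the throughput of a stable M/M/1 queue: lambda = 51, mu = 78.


For a stable queue (lambda < mu), throughput = lambda = 51 per hour

51 per hour


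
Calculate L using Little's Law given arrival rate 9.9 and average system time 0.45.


L = lambda * W = 9.9 * 0.45 = 4.46

4.46


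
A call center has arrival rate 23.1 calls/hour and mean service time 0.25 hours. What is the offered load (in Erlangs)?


Offered load a = lambda * E[S] = 23.1 * 0.25 = 5.78 Erlangs

5.78 Erlangs


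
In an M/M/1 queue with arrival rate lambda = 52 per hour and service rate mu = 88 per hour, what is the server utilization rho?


rho = lambda/mu = 52/88 = 0.5909

0.5909


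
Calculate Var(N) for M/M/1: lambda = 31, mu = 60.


rho = 31/60; Var(N) = rho/(1-rho)^2 = 2.21

2.21


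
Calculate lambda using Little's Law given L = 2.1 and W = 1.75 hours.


lambda = L / W = 2.1 / 1.75 = 1.2 per hour

1.2 per hour


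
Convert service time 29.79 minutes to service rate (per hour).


mu = 60 / avg_service_time = 60 / 29.79 = 2.01 per hour

2.01 per hour


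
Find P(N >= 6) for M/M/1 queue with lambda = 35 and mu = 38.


P(N >= 6) = rho^6 = (35/38)^6 = 0.6105

0.6105


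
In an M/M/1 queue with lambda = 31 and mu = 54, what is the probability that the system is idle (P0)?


P0 = 1 - rho = 1 - 31/54 = 0.4259

0.4259


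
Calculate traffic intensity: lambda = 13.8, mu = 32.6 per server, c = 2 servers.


rho = lambda / (c * mu) = 13.8 / (2 * 32.6) = 0.2117

0.2117


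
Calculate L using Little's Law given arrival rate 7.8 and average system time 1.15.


L = lambda * W = 7.8 * 1.15 = 8.97

8.97


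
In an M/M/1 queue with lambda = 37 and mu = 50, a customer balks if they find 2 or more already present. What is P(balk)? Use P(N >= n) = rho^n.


P(N >= 2) = rho^2 = (37/50)^2 = 0.5476

0.5476


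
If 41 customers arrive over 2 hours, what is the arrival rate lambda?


lambda = total arrivals / time = 41 / 2 = 20.5 per hour

20.5 per hour


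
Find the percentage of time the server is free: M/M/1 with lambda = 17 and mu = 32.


Idle fraction = (1 - rho) * 100 = (1 - 17/32) * 100 = 46.9%

46.9%


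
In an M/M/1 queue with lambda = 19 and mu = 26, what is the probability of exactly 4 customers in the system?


rho = 19/26; P(n) = (1-rho)*rho^n = (1-19/26)*(19/26)^4 = 0.0768

0.0768


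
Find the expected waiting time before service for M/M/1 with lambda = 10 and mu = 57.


rho = 10/57; Wq = rho/(mu - lambda) = 0.0037 hours

0.0037 hours


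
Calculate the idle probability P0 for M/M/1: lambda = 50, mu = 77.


P0 = 1 - rho = 1 - 50/77 = 0.3506

0.3506


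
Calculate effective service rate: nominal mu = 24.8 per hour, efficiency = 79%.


Effective rate = mu * efficiency = 24.8 * 0.79 = 19.59 per hour

19.59 per hour


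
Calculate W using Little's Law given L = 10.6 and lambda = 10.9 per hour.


W = L / lambda = 10.6 / 10.9 = 0.9725 hours

0.9725 hours


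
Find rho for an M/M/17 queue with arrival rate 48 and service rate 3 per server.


rho = lambda/(c*mu) = 48/(17*3) = 0.9412

0.9412


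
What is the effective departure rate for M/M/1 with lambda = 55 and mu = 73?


For a stable queue (lambda < mu), throughput = lambda = 55 per hour

55 per hour


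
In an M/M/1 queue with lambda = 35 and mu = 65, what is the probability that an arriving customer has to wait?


P(wait) = rho = lambda/mu = 35/65 = 0.5385

0.5385


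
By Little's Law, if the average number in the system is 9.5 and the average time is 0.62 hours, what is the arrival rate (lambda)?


lambda = L / W = 9.5 / 0.62 = 15.32 per hour

15.32 per hour


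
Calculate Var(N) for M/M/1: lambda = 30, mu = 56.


rho = 30/56; Var(N) = rho/(1-rho)^2 = 2.49

2.49


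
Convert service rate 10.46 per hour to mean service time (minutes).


Mean service time = 60/mu = 60/10.46 = 5.74 minutes

5.74 minutes


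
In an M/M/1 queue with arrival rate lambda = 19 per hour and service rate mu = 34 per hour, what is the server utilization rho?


rho = lambda/mu = 19/34 = 0.5588

0.5588


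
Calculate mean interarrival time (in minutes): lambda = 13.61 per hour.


Mean interarrival time = 60/lambda = 60/13.61 = 4.41 minutes

4.41 minutes


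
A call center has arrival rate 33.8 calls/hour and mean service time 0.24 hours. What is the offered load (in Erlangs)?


Offered load a = lambda * E[S] = 33.8 * 0.24 = 8.11 Erlangs

8.11 Erlangs


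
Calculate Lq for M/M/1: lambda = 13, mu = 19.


rho = 13/19; Lq = rho^2/(1-rho) = 1.48

1.48


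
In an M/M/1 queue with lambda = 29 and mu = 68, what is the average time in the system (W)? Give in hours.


W = 1/(mu - lambda) = 1/(68 - 29) = 0.0256 hours

0.0256 hours


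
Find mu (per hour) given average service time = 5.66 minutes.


mu = 60 / avg_service_time = 60 / 5.66 = 10.6 per hour

10.6 per hour


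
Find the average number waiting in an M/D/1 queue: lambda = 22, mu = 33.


M/D/1: Lq = rho^2 / (2*(1-rho)) where rho = 22/33; Lq = 0.67

0.67


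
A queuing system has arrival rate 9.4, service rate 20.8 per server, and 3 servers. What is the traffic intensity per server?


rho = lambda / (c * mu) = 9.4 / (3 * 20.8) = 0.1506

0.1506


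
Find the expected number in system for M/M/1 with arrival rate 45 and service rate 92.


rho = 45/92; L = rho/(1-rho) = 0.96

0.96


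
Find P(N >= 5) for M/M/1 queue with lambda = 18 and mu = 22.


P(N >= 5) = rho^5 = (18/22)^5 = 0.3666

0.3666


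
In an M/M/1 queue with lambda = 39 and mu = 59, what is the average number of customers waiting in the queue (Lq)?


rho = 39/59; Lq = rho^2/(1-rho) = 1.29

1.29


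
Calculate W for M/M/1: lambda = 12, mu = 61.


W = 1/(mu - lambda) = 1/(61 - 12) = 0.0204 hours

0.0204 hours


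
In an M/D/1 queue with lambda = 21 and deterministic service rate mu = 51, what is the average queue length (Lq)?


M/D/1: Lq = rho^2 / (2*(1-rho)) where rho = 21/51; Lq = 0.14

0.14


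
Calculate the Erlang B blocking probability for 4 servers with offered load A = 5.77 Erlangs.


B(N,A) = (A^N/N!) / sum(A^k/k!, k=0..N) with N=4, A=5.77 = 0.4545

0.4545


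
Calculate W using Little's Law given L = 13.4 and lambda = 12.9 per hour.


W = L / lambda = 13.4 / 12.9 = 1.0388 hours

1.0388 hours


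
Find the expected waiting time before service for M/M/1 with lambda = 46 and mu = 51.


rho = 46/51; Wq = rho/(mu - lambda) = 0.1804 hours

0.1804 hours


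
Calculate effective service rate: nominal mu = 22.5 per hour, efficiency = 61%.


Effective rate = mu * efficiency = 22.5 * 0.61 = 13.73 per hour

13.73 per hour


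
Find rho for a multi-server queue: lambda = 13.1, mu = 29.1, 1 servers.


rho = lambda / (c * mu) = 13.1 / (1 * 29.1) = 0.4502

0.4502


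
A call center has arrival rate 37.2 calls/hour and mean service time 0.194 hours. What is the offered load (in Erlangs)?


Offered load a = lambda * E[S] = 37.2 * 0.194 = 7.22 Erlangs

7.22 Erlangs


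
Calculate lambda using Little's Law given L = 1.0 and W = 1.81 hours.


lambda = L / W = 1.0 / 1.81 = 0.55 per hour

0.55 per hour


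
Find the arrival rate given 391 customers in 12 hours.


lambda = total arrivals / time = 391 / 12 = 32.58 per hour

32.58 per hour


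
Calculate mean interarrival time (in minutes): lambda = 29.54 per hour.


Mean interarrival time = 60/lambda = 60/29.54 = 2.03 minutes

2.03 minutes


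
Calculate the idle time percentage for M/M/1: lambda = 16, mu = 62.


Idle fraction = (1 - rho) * 100 = (1 - 16/62) * 100 = 74.2%

74.2%


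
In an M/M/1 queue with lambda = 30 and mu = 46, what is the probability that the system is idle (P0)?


P0 = 1 - rho = 1 - 30/46 = 0.3478

0.3478


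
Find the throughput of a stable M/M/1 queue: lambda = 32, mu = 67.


For a stable queue (lambda < mu), throughput = lambda = 32 per hour

32 per hour


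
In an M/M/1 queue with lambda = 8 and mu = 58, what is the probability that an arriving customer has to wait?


P(wait) = rho = lambda/mu = 8/58 = 0.1379

0.1379


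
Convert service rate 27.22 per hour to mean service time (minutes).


Mean service time = 60/mu = 60/27.22 = 2.2 minutes

2.2 minutes


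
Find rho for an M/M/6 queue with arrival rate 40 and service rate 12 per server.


rho = lambda/(c*mu) = 40/(6*12) = 0.5556

0.5556


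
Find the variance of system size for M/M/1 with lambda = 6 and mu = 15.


rho = 6/15; Var(N) = rho/(1-rho)^2 = 1.11

1.11


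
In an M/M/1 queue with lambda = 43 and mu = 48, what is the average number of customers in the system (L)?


rho = 43/48; L = rho/(1-rho) = 8.6

8.6


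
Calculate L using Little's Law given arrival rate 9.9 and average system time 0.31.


L = lambda * W = 9.9 * 0.31 = 3.07

3.07


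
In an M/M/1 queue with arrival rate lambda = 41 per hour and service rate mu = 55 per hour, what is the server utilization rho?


rho = lambda/mu = 41/55 = 0.7455

0.7455


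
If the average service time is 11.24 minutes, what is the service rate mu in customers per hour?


mu = 60 / avg_service_time = 60 / 11.24 = 5.34 per hour

5.34 per hour


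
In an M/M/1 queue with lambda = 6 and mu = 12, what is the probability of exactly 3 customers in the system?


rho = 6/12; P(n) = (1-rho)*rho^n = (1-6/12)*(6/12)^3 = 0.0625

0.0625


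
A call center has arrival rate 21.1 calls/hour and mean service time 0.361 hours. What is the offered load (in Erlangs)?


Offered load a = lambda * E[S] = 21.1 * 0.361 = 7.62 Erlangs

7.62 Erlangs


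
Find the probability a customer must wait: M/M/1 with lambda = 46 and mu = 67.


P(wait) = rho = lambda/mu = 46/67 = 0.6866

0.6866


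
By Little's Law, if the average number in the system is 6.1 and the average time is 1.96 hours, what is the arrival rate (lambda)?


lambda = L / W = 6.1 / 1.96 = 3.11 per hour

3.11 per hour


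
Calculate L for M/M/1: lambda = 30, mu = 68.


rho = 30/68; L = rho/(1-rho) = 0.79

0.79


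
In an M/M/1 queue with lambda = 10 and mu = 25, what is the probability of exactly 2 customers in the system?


rho = 10/25; P(n) = (1-rho)*rho^n = (1-10/25)*(10/25)^2 = 0.096

0.096


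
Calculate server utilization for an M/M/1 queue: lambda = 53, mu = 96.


rho = lambda/mu = 53/96 = 0.5521

0.5521


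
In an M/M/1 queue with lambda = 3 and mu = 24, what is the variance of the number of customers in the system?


rho = 3/24; Var(N) = rho/(1-rho)^2 = 0.16

0.16


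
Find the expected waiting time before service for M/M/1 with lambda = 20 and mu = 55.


rho = 20/55; Wq = rho/(mu - lambda) = 0.0104 hours

0.0104 hours


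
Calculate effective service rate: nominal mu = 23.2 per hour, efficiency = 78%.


Effective rate = mu * efficiency = 23.2 * 0.78 = 18.1 per hour

18.1 per hour


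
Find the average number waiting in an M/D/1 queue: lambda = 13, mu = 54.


M/D/1: Lq = rho^2 / (2*(1-rho)) where rho = 13/54; Lq = 0.04

0.04


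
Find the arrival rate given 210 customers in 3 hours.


lambda = total arrivals / time = 210 / 3 = 70.0 per hour

70.0 per hour


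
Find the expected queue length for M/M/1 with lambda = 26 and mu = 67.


rho = 26/67; Lq = rho^2/(1-rho) = 0.25

0.25


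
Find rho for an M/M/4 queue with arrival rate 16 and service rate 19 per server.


rho = lambda/(c*mu) = 16/(4*19) = 0.2105

0.2105


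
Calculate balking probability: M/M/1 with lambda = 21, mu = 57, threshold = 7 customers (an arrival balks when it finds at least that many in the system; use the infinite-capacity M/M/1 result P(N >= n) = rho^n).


P(N >= 7) = rho^7 = (21/57)^7 = 0.0009

0.0009


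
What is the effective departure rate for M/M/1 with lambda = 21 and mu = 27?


For a stable queue (lambda < mu), throughput = lambda = 21 per hour

21 per hour


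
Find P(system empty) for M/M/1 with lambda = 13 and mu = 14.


P0 = 1 - rho = 1 - 13/14 = 0.0714

0.0714


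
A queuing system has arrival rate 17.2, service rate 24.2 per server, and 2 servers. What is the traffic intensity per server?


rho = lambda / (c * mu) = 17.2 / (2 * 24.2) = 0.3554

0.3554


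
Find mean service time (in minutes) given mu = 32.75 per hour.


Mean service time = 60/mu = 60/32.75 = 1.83 minutes

1.83 minutes


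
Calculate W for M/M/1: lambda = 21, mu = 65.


W = 1/(mu - lambda) = 1/(65 - 21) = 0.0227 hours

0.0227 hours


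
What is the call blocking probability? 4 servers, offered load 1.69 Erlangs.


B(N,A) = (A^N/N!) / sum(A^k/k!, k=0..N) with N=4, A=1.69 = 0.0646

0.0646


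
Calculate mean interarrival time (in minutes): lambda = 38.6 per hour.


Mean interarrival time = 60/lambda = 60/38.6 = 1.55 minutes

1.55 minutes


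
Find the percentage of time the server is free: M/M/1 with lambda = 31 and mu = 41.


Idle fraction = (1 - rho) * 100 = (1 - 31/41) * 100 = 24.4%

24.4%


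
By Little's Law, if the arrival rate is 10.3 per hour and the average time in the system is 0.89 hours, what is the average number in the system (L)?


L = lambda * W = 10.3 * 0.89 = 9.17

9.17


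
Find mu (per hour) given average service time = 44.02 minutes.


mu = 60 / avg_service_time = 60 / 44.02 = 1.36 per hour

1.36 per hour


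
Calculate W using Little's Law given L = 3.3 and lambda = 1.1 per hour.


W = L / lambda = 3.3 / 1.1 = 3.0 hours

3.0 hours


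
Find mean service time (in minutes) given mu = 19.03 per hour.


Mean service time = 60/mu = 60/19.03 = 3.15 minutes

3.15 minutes


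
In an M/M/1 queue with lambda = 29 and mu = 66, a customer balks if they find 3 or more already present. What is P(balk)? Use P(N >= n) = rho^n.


P(N >= 3) = rho^3 = (29/66)^3 = 0.0848

0.0848


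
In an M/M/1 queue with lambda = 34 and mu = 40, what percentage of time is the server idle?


Idle fraction = (1 - rho) * 100 = (1 - 34/40) * 100 = 15.0%

15.0%


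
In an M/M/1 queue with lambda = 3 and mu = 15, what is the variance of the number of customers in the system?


rho = 3/15; Var(N) = rho/(1-rho)^2 = 0.31

0.31


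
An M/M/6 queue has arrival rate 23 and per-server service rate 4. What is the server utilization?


rho = lambda/(c*mu) = 23/(6*4) = 0.9583

0.9583


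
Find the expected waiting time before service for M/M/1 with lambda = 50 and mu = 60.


rho = 50/60; Wq = rho/(mu - lambda) = 0.0833 hours

0.0833 hours


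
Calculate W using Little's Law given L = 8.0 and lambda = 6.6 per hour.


W = L / lambda = 8.0 / 6.6 = 1.2121 hours

1.2121 hours


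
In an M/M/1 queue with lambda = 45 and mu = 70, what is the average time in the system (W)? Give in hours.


W = 1/(mu - lambda) = 1/(70 - 45) = 0.04 hours

0.04 hours


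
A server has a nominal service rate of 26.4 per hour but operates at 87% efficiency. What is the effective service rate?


Effective rate = mu * efficiency = 26.4 * 0.87 = 22.97 per hour

22.97 per hour


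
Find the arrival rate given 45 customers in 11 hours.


lambda = total arrivals / time = 45 / 11 = 4.09 per hour

4.09 per hour


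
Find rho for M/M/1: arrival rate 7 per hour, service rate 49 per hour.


rho = lambda/mu = 7/49 = 0.1429

0.1429


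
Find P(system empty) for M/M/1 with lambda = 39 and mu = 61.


P0 = 1 - rho = 1 - 39/61 = 0.3607

0.3607


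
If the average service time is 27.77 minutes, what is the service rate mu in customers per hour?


mu = 60 / avg_service_time = 60 / 27.77 = 2.16 per hour

2.16 per hour


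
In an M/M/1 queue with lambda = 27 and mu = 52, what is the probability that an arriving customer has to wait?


P(wait) = rho = lambda/mu = 27/52 = 0.5192

0.5192


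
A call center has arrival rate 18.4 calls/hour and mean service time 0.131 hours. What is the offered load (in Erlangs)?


Offered load a = lambda * E[S] = 18.4 * 0.131 = 2.41 Erlangs

2.41 Erlangs


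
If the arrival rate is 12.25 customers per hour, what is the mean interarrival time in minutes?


Mean interarrival time = 60/lambda = 60/12.25 = 4.9 minutes

4.9 minutes


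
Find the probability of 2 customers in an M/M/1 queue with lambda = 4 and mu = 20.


rho = 4/20; P(n) = (1-rho)*rho^n = (1-4/20)*(4/20)^2 = 0.032

0.032


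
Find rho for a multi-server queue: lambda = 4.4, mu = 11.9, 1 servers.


rho = lambda / (c * mu) = 4.4 / (1 * 11.9) = 0.3697

0.3697


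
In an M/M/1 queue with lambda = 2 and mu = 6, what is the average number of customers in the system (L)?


rho = 2/6; L = rho/(1-rho) = 0.5

0.5


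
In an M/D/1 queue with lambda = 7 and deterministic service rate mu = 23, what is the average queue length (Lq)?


M/D/1: Lq = rho^2 / (2*(1-rho)) where rho = 7/23; Lq = 0.07

0.07


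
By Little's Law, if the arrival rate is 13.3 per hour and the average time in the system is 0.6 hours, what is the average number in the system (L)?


L = lambda * W = 13.3 * 0.6 = 7.98

7.98


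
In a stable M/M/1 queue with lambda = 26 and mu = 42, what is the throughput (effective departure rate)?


For a stable queue (lambda < mu), throughput = lambda = 26 per hour

26 per hour


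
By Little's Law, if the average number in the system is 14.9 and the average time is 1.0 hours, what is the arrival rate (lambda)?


lambda = L / W = 14.9 / 1.0 = 14.9 per hour

14.9 per hour


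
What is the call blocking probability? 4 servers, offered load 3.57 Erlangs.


B(N,A) = (A^N/N!) / sum(A^k/k!, k=0..N) with N=4, A=3.57 = 0.2676

0.2676


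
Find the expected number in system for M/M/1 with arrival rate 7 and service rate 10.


rho = 7/10; L = rho/(1-rho) = 2.33

2.33


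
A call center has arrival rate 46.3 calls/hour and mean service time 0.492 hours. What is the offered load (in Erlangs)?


Offered load a = lambda * E[S] = 46.3 * 0.492 = 22.78 Erlangs

22.78 Erlangs


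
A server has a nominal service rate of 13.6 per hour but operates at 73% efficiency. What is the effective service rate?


Effective rate = mu * efficiency = 13.6 * 0.73 = 9.93 per hour

9.93 per hour


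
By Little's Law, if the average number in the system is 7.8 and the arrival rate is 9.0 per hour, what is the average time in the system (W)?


W = L / lambda = 7.8 / 9.0 = 0.8667 hours

0.8667 hours


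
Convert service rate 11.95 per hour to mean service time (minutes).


Mean service time = 60/mu = 60/11.95 = 5.02 minutes

5.02 minutes


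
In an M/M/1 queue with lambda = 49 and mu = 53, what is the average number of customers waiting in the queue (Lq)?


rho = 49/53; Lq = rho^2/(1-rho) = 11.33

11.33


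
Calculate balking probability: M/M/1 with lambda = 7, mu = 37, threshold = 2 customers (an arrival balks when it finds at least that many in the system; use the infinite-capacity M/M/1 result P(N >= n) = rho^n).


P(N >= 2) = rho^2 = (7/37)^2 = 0.0358

0.0358


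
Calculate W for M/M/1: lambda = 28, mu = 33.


W = 1/(mu - lambda) = 1/(33 - 28) = 0.2 hours

0.2 hours


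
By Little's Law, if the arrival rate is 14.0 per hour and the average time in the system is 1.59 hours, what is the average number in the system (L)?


L = lambda * W = 14.0 * 1.59 = 22.26

22.26


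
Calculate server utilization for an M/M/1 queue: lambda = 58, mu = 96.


rho = lambda/mu = 58/96 = 0.6042

0.6042


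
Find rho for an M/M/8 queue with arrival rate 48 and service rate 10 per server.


rho = lambda/(c*mu) = 48/(8*10) = 0.6

0.6


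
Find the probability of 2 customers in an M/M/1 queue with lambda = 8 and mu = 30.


rho = 8/30; P(n) = (1-rho)*rho^n = (1-8/30)*(8/30)^2 = 0.0521

0.0521


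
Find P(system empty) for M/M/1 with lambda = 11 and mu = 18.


P0 = 1 - rho = 1 - 11/18 = 0.3889

0.3889


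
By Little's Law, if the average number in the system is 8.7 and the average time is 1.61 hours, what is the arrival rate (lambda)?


lambda = L / W = 8.7 / 1.61 = 5.4 per hour

5.4 per hour


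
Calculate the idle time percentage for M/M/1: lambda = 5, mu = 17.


Idle fraction = (1 - rho) * 100 = (1 - 5/17) * 100 = 70.6%

70.6%


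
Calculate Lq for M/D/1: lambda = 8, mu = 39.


M/D/1: Lq = rho^2 / (2*(1-rho)) where rho = 8/39; Lq = 0.03

0.03


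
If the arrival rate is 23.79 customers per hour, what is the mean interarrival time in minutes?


Mean interarrival time = 60/lambda = 60/23.79 = 2.52 minutes

2.52 minutes


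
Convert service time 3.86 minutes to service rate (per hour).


mu = 60 / avg_service_time = 60 / 3.86 = 15.54 per hour

15.54 per hour


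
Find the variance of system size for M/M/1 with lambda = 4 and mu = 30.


rho = 4/30; Var(N) = rho/(1-rho)^2 = 0.18

0.18


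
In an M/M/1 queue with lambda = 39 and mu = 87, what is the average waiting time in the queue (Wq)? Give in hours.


rho = 39/87; Wq = rho/(mu - lambda) = 0.0093 hours

0.0093 hours


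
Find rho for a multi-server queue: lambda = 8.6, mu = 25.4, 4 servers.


rho = lambda / (c * mu) = 8.6 / (4 * 25.4) = 0.0846

0.0846


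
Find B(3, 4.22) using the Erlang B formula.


B(N,A) = (A^N/N!) / sum(A^k/k!, k=0..N) with N=3, A=4.22 = 0.47

0.47


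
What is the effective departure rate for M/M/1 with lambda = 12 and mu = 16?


For a stable queue (lambda < mu), throughput = lambda = 12 per hour

12 per hour


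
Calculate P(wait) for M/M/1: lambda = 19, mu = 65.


P(wait) = rho = lambda/mu = 19/65 = 0.2923

0.2923


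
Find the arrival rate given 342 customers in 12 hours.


lambda = total arrivals / time = 342 / 12 = 28.5 per hour

28.5 per hour


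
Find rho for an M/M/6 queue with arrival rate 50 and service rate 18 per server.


rho = lambda/(c*mu) = 50/(6*18) = 0.463

0.463


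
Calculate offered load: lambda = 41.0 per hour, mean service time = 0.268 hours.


Offered load a = lambda * E[S] = 41.0 * 0.268 = 10.99 Erlangs

10.99 Erlangs


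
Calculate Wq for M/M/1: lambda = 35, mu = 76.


rho = 35/76; Wq = rho/(mu - lambda) = 0.0112 hours

0.0112 hours


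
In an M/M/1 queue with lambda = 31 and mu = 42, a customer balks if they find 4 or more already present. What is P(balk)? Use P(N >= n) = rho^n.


P(N >= 4) = rho^4 = (31/42)^4 = 0.2968

0.2968


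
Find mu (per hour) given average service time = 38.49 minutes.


mu = 60 / avg_service_time = 60 / 38.49 = 1.56 per hour

1.56 per hour


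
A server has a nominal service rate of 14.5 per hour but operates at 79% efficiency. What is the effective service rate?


Effective rate = mu * efficiency = 14.5 * 0.79 = 11.46 per hour

11.46 per hour


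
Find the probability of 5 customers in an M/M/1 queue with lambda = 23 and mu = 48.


rho = 23/48; P(n) = (1-rho)*rho^n = (1-23/48)*(23/48)^5 = 0.0132

0.0132


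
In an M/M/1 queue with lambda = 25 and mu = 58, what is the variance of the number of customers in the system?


rho = 25/58; Var(N) = rho/(1-rho)^2 = 1.33

1.33


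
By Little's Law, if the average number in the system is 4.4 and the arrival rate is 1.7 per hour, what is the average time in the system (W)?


W = L / lambda = 4.4 / 1.7 = 2.5882 hours

2.5882 hours


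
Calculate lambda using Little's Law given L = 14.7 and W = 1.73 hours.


lambda = L / W = 14.7 / 1.73 = 8.5 per hour

8.5 per hour


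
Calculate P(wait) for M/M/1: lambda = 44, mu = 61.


P(wait) = rho = lambda/mu = 44/61 = 0.7213

0.7213


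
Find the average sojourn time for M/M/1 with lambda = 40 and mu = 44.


W = 1/(mu - lambda) = 1/(44 - 40) = 0.25 hours

0.25 hours


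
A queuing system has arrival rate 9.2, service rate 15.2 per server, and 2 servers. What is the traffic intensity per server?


rho = lambda / (c * mu) = 9.2 / (2 * 15.2) = 0.3026

0.3026


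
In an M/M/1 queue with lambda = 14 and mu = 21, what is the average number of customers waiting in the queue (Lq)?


rho = 14/21; Lq = rho^2/(1-rho) = 1.33

1.33


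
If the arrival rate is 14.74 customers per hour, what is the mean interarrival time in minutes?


Mean interarrival time = 60/lambda = 60/14.74 = 4.07 minutes

4.07 minutes


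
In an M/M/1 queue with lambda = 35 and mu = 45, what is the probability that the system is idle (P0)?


P0 = 1 - rho = 1 - 35/45 = 0.2222

0.2222


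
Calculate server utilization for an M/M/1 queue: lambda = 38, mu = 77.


rho = lambda/mu = 38/77 = 0.4935

0.4935


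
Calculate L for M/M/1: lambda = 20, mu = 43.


rho = 20/43; L = rho/(1-rho) = 0.87

0.87


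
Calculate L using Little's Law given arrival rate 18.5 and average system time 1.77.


L = lambda * W = 18.5 * 1.77 = 32.75

32.75


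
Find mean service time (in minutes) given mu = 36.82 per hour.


Mean service time = 60/mu = 60/36.82 = 1.63 minutes

1.63 minutes


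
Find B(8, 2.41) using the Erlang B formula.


B(N,A) = (A^N/N!) / sum(A^k/k!, k=0..N) with N=8, A=2.41 = 0.0025

0.0025


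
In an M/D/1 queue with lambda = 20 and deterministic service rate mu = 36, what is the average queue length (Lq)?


M/D/1: Lq = rho^2 / (2*(1-rho)) where rho = 20/36; Lq = 0.35

0.35


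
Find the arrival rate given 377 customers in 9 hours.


lambda = total arrivals / time = 377 / 9 = 41.89 per hour

41.89 per hour


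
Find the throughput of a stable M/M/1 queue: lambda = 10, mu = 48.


For a stable queue (lambda < mu), throughput = lambda = 10 per hour

10 per hour


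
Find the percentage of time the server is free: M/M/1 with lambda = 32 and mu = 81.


Idle fraction = (1 - rho) * 100 = (1 - 32/81) * 100 = 60.5%

60.5%


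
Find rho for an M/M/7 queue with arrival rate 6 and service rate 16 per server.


rho = lambda/(c*mu) = 6/(7*16) = 0.0536

0.0536


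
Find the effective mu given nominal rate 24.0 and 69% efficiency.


Effective rate = mu * efficiency = 24.0 * 0.69 = 16.56 per hour

16.56 per hour


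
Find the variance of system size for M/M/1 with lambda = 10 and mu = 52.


rho = 10/52; Var(N) = rho/(1-rho)^2 = 0.29

0.29


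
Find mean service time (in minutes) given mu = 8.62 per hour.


Mean service time = 60/mu = 60/8.62 = 6.96 minutes

6.96 minutes


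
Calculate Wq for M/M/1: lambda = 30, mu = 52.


rho = 30/52; Wq = rho/(mu - lambda) = 0.0262 hours

0.0262 hours


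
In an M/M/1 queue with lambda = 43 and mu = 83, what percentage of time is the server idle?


Idle fraction = (1 - rho) * 100 = (1 - 43/83) * 100 = 48.2%

48.2%


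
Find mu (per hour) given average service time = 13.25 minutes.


mu = 60 / avg_service_time = 60 / 13.25 = 4.53 per hour

4.53 per hour


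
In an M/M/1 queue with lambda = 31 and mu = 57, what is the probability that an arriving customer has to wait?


P(wait) = rho = lambda/mu = 31/57 = 0.5439

0.5439


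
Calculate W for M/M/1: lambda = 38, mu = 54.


W = 1/(mu - lambda) = 1/(54 - 38) = 0.0625 hours

0.0625 hours


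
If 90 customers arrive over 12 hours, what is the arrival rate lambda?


lambda = total arrivals / time = 90 / 12 = 7.5 per hour

7.5 per hour


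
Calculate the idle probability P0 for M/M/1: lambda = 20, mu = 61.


P0 = 1 - rho = 1 - 20/61 = 0.6721

0.6721


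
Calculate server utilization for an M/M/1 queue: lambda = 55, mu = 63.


rho = lambda/mu = 55/63 = 0.873

0.873


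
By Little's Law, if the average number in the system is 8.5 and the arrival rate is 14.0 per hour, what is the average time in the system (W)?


W = L / lambda = 8.5 / 14.0 = 0.6071 hours

0.6071 hours


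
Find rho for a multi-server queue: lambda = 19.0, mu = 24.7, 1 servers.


rho = lambda / (c * mu) = 19.0 / (1 * 24.7) = 0.7692

0.7692


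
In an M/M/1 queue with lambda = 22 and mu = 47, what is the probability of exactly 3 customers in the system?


rho = 22/47; P(n) = (1-rho)*rho^n = (1-22/47)*(22/47)^3 = 0.0546

0.0546


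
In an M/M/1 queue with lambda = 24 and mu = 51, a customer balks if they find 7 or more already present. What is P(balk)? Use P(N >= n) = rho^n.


P(N >= 7) = rho^7 = (24/51)^7 = 0.0051

0.0051


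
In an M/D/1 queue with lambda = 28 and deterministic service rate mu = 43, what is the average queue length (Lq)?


M/D/1: Lq = rho^2 / (2*(1-rho)) where rho = 28/43; Lq = 0.61

0.61


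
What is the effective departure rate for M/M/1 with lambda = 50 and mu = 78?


For a stable queue (lambda < mu), throughput = lambda = 50 per hour

50 per hour


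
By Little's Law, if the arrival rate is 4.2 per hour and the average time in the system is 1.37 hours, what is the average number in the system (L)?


L = lambda * W = 4.2 * 1.37 = 5.75

5.75


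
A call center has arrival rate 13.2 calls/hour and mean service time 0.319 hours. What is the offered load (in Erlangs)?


Offered load a = lambda * E[S] = 13.2 * 0.319 = 4.21 Erlangs

4.21 Erlangs


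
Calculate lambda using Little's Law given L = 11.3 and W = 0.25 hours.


lambda = L / W = 11.3 / 0.25 = 45.2 per hour

45.2 per hour


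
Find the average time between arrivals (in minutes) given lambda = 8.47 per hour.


Mean interarrival time = 60/lambda = 60/8.47 = 7.08 minutes

7.08 minutes


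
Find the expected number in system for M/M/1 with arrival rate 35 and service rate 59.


rho = 35/59; L = rho/(1-rho) = 1.46

1.46


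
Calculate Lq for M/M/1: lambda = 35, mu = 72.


rho = 35/72; Lq = rho^2/(1-rho) = 0.46

0.46


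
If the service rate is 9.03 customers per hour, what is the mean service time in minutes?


Mean service time = 60/mu = 60/9.03 = 6.64 minutes

6.64 minutes


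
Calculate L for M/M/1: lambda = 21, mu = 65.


rho = 21/65; L = rho/(1-rho) = 0.48

0.48


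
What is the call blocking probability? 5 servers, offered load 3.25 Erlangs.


B(N,A) = (A^N/N!) / sum(A^k/k!, k=0..N) with N=5, A=3.25 = 0.1318

0.1318


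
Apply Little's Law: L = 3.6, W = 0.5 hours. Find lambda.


lambda = L / W = 3.6 / 0.5 = 7.2 per hour

7.2 per hour


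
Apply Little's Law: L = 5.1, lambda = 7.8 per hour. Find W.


W = L / lambda = 5.1 / 7.8 = 0.6538 hours

0.6538 hours


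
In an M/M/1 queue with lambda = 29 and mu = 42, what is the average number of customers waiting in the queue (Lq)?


rho = 29/42; Lq = rho^2/(1-rho) = 1.54

1.54


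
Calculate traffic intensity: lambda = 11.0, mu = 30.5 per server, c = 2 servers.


rho = lambda / (c * mu) = 11.0 / (2 * 30.5) = 0.1803

0.1803


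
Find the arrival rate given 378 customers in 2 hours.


lambda = total arrivals / time = 378 / 2 = 189.0 per hour

189.0 per hour


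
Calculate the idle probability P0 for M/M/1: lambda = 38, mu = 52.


P0 = 1 - rho = 1 - 38/52 = 0.2692

0.2692


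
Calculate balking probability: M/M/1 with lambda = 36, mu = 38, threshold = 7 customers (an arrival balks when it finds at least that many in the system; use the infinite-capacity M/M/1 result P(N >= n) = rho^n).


P(N >= 7) = rho^7 = (36/38)^7 = 0.6849

0.6849


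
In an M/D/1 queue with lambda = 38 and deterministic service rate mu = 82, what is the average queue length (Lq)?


M/D/1: Lq = rho^2 / (2*(1-rho)) where rho = 38/82; Lq = 0.2

0.2


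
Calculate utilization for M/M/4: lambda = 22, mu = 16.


rho = lambda/(c*mu) = 22/(4*16) = 0.3438

0.3438


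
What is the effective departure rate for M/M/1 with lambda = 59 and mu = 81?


For a stable queue (lambda < mu), throughput = lambda = 59 per hour

59 per hour


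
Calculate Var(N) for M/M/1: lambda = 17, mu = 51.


rho = 17/51; Var(N) = rho/(1-rho)^2 = 0.75

0.75


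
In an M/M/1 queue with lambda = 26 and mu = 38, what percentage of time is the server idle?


Idle fraction = (1 - rho) * 100 = (1 - 26/38) * 100 = 31.6%

31.6%


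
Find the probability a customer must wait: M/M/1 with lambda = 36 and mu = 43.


P(wait) = rho = lambda/mu = 36/43 = 0.8372

0.8372


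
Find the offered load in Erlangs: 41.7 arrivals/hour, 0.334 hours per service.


Offered load a = lambda * E[S] = 41.7 * 0.334 = 13.93 Erlangs

13.93 Erlangs


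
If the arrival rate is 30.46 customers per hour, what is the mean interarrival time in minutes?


Mean interarrival time = 60/lambda = 60/30.46 = 1.97 minutes

1.97 minutes


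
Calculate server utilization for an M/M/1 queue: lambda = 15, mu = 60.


rho = lambda/mu = 15/60 = 0.25

0.25


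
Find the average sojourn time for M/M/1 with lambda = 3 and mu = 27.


W = 1/(mu - lambda) = 1/(27 - 3) = 0.0417 hours

0.0417 hours


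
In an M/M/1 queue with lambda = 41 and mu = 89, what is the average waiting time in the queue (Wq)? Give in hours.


rho = 41/89; Wq = rho/(mu - lambda) = 0.0096 hours

0.0096 hours


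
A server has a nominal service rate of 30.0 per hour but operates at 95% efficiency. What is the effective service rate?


Effective rate = mu * efficiency = 30.0 * 0.95 = 28.5 per hour

28.5 per hour


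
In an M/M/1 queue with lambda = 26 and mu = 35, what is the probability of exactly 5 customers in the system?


rho = 26/35; P(n) = (1-rho)*rho^n = (1-26/35)*(26/35)^5 = 0.0582

0.0582
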